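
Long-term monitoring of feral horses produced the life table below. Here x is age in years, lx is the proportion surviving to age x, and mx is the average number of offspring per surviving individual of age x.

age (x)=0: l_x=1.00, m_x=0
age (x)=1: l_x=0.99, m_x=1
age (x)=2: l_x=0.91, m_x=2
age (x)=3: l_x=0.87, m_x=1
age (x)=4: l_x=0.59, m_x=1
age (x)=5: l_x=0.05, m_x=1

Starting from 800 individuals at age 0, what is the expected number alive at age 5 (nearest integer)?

40

Expected survivors = N0 · l_5 = 800 × 0.05 = 40 → 40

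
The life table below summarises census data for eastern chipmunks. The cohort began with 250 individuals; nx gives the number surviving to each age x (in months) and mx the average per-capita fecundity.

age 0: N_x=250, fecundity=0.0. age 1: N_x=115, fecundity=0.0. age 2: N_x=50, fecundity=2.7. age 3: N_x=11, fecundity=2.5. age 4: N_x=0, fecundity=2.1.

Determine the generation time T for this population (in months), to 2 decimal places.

lx = nx/n0 = nx/250: 1, 0.46, 0.2, 0.044, 0
lx·mx: 0, 0, 0.54, 0.11, 0 → R0 = 0.65
x·lx·mx: 0, 0, 1.08, 0.33, 0 → Σ = 1.41
T = 1.41 / 0.65 = 2.169231… → 2.17

2.17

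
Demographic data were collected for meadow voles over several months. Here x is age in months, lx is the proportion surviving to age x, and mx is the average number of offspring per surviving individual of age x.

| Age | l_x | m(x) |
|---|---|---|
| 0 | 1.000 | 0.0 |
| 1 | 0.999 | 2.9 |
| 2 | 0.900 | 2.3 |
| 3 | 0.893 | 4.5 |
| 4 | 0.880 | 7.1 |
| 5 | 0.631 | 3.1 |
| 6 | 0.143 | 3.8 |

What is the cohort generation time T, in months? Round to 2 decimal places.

lx·mx: 0, 2.8971, 2.07, 4.0185, 6.248, 1.9561, 0.5434 → R0 = 17.7331
x·lx·mx: 0, 2.8971, 4.14, 12.0555, 24.992, 9.7805, 3.2604 → Σ = 57.1255
T = 57.1255 / 17.7331 = 3.221405… → 3.22

3.22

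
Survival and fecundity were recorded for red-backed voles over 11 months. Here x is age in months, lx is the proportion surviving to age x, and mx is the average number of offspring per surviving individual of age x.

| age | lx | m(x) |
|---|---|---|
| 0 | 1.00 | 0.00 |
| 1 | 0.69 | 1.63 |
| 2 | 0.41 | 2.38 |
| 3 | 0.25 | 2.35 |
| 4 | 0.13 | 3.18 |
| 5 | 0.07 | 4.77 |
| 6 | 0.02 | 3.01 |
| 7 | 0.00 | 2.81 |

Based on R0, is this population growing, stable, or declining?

R0 = Σ lx·mx = 0 + 1.1247 + 0.9758 + 0.5875 + 0.4134 + 0.3339 + 0.0602 + 0 = 3.4955
R0 > 1, so the population is growing.

growing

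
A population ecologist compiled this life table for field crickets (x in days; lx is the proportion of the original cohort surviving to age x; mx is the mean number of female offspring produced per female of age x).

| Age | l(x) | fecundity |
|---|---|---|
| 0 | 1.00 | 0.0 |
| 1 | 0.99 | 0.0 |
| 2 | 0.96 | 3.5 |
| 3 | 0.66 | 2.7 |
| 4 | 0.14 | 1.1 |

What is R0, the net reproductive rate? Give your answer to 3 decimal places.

lx·mx by age: 0, 0, 3.36, 1.782, 0.154
R0 = Σ lx·mx = 5.296 → 5.296

5.296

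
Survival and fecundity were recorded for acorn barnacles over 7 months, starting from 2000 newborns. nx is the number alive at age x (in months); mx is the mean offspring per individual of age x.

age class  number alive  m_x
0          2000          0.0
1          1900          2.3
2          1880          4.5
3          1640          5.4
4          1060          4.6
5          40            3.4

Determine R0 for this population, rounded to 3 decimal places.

lx = nx/n0 = nx/2000: 1, 0.95, 0.94, 0.82, 0.53, 0.02
lx·mx by age: 0, 2.185, 4.23, 4.428, 2.438, 0.068
R0 = Σ lx·mx = 13.349 → 13.349

13.349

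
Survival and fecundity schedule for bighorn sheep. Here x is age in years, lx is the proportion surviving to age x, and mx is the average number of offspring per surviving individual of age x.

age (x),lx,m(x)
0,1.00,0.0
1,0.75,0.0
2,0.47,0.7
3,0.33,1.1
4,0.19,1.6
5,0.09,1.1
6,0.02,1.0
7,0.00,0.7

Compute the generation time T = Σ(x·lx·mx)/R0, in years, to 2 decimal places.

lx·mx: 0, 0, 0.329, 0.363, 0.304, 0.099, 0.02, 0 → R0 = 1.115
x·lx·mx: 0, 0, 0.658, 1.089, 1.216, 0.495, 0.12, 0 → Σ = 3.578
T = 3.578 / 1.115 = 3.208969… → 3.21

3.21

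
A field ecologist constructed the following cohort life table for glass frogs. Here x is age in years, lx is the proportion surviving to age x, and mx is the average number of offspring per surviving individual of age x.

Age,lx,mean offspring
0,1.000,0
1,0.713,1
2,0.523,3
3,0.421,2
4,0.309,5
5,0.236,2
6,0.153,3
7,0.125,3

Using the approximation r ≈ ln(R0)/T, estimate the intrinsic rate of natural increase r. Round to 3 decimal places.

R0 = Σ lx·mx = 0 + 0.713 + 1.569 + 0.842 + 1.545 + 0.472 + 0.459 + 0.375 = 5.975
Σ x·lx·mx = 20.296; T = 20.296/5.975 = 3.39682…
r ≈ ln(R0)/T = ln(5.975)/3.39682… = 0.52625… → 0.526

0.526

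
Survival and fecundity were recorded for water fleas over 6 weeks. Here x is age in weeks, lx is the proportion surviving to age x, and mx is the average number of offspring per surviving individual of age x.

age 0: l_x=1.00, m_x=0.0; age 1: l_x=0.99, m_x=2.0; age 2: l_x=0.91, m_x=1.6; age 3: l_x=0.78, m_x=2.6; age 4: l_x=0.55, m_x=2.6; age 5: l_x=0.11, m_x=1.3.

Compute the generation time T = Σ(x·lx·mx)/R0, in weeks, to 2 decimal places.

2.47

lx·mx: 0, 1.98, 1.456, 2.028, 1.43, 0.143 → R0 = 7.037
x·lx·mx: 0, 1.98, 2.912, 6.084, 5.72, 0.715 → Σ = 17.411
T = 17.411 / 7.037 = 2.474208… → 2.47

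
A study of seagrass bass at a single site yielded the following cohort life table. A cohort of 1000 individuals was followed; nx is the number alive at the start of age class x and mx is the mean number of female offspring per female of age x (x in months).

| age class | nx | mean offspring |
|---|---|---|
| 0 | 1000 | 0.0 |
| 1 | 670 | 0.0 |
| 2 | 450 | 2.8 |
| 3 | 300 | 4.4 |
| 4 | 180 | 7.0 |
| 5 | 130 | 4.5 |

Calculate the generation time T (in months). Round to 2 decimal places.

lx = nx/n0 = nx/1000: 1, 0.67, 0.45, 0.3, 0.18, 0.13
lx·mx: 0, 0, 1.26, 1.32, 1.26, 0.585 → R0 = 4.425
x·lx·mx: 0, 0, 2.52, 3.96, 5.04, 2.925 → Σ = 14.445
T = 14.445 / 4.425 = 3.264407… → 3.26

3.26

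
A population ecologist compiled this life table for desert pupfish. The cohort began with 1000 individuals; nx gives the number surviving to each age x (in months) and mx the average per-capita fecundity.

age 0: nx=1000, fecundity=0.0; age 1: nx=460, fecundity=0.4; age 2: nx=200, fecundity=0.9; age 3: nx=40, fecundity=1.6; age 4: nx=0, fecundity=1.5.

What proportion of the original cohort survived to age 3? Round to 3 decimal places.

l_3 = n_3/n_0 = 40/1000 = 0.04 → 0.040

0.040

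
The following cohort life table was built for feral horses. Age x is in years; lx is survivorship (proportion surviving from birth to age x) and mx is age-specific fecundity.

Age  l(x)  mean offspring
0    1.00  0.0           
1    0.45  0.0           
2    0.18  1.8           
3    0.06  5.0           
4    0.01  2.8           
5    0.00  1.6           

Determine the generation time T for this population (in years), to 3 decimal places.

2.546

lx·mx: 0, 0, 0.324, 0.3, 0.028, 0 → R0 = 0.652
x·lx·mx: 0, 0, 0.648, 0.9, 0.112, 0 → Σ = 1.66
T = 1.66 / 0.652 = 2.546012… → 2.546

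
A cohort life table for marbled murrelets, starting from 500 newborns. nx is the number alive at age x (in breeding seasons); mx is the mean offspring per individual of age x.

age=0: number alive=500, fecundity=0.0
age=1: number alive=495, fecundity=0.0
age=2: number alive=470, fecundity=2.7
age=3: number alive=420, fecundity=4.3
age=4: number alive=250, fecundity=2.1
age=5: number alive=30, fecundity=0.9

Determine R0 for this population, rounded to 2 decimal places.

lx = nx/n0 = nx/500: 1, 0.99, 0.94, 0.84, 0.5, 0.06
lx·mx by age: 0, 0, 2.538, 3.612, 1.05, 0.054
R0 = Σ lx·mx = 7.254 → 7.25

7.25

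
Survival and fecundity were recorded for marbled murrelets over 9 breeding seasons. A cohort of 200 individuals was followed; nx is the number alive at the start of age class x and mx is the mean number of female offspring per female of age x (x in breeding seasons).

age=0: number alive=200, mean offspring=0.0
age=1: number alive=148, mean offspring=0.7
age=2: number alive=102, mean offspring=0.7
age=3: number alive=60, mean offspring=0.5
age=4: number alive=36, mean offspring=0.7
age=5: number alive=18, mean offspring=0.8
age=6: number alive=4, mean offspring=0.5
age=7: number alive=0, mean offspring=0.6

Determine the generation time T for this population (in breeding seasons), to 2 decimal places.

lx = nx/n0 = nx/200: 1, 0.74, 0.51, 0.3, 0.18, 0.09, 0.02, 0
lx·mx: 0, 0.518, 0.357, 0.15, 0.126, 0.072, 0.01, 0 → R0 = 1.233
x·lx·mx: 0, 0.518, 0.714, 0.45, 0.504, 0.36, 0.06, 0 → Σ = 2.606
T = 2.606 / 1.233 = 2.113544… → 2.11

2.11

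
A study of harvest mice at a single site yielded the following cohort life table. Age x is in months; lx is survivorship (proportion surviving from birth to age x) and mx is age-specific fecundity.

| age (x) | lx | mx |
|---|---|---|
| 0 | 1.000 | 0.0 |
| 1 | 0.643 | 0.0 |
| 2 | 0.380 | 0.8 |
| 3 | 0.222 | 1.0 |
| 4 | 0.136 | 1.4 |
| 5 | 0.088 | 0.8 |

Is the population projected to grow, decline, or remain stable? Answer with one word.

R0 = Σ lx·mx = 0 + 0 + 0.304 + 0.222 + 0.1904 + 0.0704 = 0.7868
R0 < 1, so the population is declining.

declining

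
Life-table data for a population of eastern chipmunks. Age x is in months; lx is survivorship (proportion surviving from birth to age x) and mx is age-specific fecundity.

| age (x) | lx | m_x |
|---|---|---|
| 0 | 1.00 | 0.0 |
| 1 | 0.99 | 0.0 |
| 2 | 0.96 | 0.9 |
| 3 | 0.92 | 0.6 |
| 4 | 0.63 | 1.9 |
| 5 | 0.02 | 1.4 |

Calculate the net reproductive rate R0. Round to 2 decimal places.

2.64

lx·mx by age: 0, 0, 0.864, 0.552, 1.197, 0.028
R0 = Σ lx·mx = 2.641 → 2.64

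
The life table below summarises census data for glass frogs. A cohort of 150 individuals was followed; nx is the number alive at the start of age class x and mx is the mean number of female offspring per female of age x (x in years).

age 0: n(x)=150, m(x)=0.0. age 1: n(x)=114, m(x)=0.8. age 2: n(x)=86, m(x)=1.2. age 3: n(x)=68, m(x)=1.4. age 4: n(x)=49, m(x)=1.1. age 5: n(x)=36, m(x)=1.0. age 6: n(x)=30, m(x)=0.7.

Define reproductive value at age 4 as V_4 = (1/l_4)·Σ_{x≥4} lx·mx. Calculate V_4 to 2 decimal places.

2.26

lx = nx/n0 = nx/150: 1, 0.76, 0.57333…, 0.45333…, 0.32667…, 0.24, 0.2
lx·mx for x ≥ 4: 0.359333…, 0.24, 0.14 → sum = 0.739333…
V_4 = 0.739333… / l_4 = 0.739333… / 0.326667… = 2.263265… → 2.26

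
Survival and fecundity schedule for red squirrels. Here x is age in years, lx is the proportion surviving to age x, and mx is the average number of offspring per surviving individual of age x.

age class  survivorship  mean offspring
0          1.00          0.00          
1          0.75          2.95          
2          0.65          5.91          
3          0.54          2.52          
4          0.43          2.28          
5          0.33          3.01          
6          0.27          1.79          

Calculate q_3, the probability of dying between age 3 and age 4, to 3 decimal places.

0.204

q_3 = (l_3 − l_4) / l_3 = (0.54 − 0.43) / 0.54
     = 0.11 / 0.54 = 0.203704… → 0.204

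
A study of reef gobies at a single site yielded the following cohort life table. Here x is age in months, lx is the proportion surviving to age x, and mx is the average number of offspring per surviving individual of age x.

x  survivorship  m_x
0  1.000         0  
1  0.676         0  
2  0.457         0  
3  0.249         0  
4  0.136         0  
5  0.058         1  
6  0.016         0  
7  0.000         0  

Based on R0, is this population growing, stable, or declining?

R0 = Σ lx·mx = 0 + 0 + 0 + 0 + 0 + 0.058 + 0 + 0 = 0.058
R0 < 1, so the population is declining.

declining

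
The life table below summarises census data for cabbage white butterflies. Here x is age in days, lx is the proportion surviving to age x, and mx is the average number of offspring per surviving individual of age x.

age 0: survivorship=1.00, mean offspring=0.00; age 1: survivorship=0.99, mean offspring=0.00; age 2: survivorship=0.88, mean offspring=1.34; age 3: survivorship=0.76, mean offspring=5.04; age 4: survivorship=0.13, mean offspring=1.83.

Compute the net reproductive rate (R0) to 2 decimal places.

lx·mx by age: 0, 0, 1.1792, 3.8304, 0.2379
R0 = Σ lx·mx = 5.2475 → 5.25

5.25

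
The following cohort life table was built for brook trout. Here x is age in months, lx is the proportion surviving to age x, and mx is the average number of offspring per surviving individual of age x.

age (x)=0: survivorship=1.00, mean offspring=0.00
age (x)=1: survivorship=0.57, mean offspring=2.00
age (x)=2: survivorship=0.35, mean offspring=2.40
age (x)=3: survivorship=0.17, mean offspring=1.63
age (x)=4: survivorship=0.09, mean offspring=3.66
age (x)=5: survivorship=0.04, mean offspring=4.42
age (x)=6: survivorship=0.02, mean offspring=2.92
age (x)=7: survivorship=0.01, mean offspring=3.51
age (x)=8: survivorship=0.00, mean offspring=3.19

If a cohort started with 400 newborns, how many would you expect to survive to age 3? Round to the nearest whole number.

Expected survivors = N0 · l_3 = 400 × 0.17 = 68 → 68

68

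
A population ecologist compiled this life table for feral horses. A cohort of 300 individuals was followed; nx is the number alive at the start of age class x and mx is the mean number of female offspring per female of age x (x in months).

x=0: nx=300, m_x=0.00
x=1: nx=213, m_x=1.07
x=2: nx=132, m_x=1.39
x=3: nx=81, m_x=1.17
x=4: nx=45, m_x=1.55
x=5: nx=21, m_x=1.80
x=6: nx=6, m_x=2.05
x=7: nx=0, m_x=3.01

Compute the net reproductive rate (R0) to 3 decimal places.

lx = nx/n0 = nx/300: 1, 0.71, 0.44, 0.27, 0.15, 0.07, 0.02, 0
lx·mx by age: 0, 0.7597, 0.6116, 0.3159, 0.2325, 0.126, 0.041, 0
R0 = Σ lx·mx = 2.0867 → 2.087

2.087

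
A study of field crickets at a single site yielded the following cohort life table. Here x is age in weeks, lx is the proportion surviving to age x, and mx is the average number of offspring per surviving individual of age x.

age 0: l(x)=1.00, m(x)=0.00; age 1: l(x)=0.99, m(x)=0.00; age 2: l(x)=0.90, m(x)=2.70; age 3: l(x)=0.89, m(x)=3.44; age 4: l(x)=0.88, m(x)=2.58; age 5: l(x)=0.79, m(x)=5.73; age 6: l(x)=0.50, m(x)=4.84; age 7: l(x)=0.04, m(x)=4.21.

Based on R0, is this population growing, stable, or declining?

R0 = Σ lx·mx = 0 + 0 + 2.43 + 3.0616 + 2.2704 + 4.5267 + 2.42 + 0.1684 = 14.8771
R0 > 1, so the population is growing.

growing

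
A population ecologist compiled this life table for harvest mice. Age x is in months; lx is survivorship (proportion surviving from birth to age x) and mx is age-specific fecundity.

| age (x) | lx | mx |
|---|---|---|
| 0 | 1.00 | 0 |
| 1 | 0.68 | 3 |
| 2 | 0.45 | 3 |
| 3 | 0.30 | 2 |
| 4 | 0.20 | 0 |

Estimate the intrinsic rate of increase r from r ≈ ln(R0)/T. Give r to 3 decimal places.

R0 = Σ lx·mx = 0 + 2.04 + 1.35 + 0.6 + 0 = 3.99
Σ x·lx·mx = 6.54; T = 6.54/3.99 = 1.6391…
r ≈ ln(R0)/T = ln(3.99)/1.6391… = 0.84424… → 0.844

0.844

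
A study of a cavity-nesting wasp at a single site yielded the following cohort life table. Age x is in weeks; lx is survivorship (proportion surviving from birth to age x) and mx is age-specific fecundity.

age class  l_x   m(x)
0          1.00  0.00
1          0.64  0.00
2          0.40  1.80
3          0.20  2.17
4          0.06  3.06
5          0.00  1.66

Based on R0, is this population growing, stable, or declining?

R0 = Σ lx·mx = 0 + 0 + 0.72 + 0.434 + 0.1836 + 0 = 1.3376
R0 > 1, so the population is growing.

growing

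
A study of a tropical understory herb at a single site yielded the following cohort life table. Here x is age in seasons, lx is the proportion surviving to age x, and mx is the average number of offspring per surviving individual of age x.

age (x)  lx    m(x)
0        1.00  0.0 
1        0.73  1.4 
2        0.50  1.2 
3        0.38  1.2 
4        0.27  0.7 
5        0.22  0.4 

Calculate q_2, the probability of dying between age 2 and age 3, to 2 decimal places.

0.24

q_2 = (l_2 − l_3) / l_2 = (0.5 − 0.38) / 0.5
     = 0.12 / 0.5 = 0.24 → 0.24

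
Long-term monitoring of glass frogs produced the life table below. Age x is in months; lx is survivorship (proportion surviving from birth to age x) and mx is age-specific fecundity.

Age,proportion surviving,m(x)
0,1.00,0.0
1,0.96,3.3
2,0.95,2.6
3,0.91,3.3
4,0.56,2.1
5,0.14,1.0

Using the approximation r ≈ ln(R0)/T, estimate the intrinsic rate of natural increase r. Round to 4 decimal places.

R0 = Σ lx·mx = 0 + 3.168 + 2.47 + 3.003 + 1.176 + 0.14 = 9.957
Σ x·lx·mx = 22.521; T = 22.521/9.957 = 2.26183…
r ≈ ln(R0)/T = ln(9.957)/2.26183… = 1.016115… → 1.0161

1.0161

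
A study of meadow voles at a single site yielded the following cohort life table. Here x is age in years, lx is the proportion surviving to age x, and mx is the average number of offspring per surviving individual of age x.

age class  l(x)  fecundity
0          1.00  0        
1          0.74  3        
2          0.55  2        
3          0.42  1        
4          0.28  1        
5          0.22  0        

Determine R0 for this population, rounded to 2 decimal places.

4.02

lx·mx by age: 0, 2.22, 1.1, 0.42, 0.28, 0
R0 = Σ lx·mx = 4.02 → 4.02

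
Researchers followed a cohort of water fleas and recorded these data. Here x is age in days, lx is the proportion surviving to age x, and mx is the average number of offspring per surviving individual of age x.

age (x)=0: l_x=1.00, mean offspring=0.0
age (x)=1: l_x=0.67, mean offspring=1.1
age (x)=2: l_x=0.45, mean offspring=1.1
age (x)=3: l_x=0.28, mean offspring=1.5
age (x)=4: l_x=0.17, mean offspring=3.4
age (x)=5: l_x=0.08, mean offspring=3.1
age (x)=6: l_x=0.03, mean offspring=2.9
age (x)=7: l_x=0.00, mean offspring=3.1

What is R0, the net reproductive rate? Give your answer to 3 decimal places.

2.565

lx·mx by age: 0, 0.737, 0.495, 0.42, 0.578, 0.248, 0.087, 0
R0 = Σ lx·mx = 2.565 → 2.565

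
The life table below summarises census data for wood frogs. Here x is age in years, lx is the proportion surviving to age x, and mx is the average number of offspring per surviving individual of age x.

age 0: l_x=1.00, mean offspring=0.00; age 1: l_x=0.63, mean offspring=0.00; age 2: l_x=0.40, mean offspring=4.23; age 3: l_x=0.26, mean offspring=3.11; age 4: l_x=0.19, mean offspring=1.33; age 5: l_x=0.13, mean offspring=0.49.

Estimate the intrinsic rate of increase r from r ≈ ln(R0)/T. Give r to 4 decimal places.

0.4087

R0 = Σ lx·mx = 0 + 0 + 1.692 + 0.8086 + 0.2527 + 0.0637 = 2.817
Σ x·lx·mx = 7.1391; T = 7.1391/2.817 = 2.53429…
r ≈ ln(R0)/T = ln(2.817)/2.53429… = 0.408663… → 0.4087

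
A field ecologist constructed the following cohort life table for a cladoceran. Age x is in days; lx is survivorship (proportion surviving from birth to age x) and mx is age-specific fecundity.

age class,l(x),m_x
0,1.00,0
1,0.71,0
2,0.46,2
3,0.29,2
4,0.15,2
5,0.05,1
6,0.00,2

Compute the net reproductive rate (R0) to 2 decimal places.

lx·mx by age: 0, 0, 0.92, 0.58, 0.3, 0.05, 0
R0 = Σ lx·mx = 1.85 → 1.85

1.85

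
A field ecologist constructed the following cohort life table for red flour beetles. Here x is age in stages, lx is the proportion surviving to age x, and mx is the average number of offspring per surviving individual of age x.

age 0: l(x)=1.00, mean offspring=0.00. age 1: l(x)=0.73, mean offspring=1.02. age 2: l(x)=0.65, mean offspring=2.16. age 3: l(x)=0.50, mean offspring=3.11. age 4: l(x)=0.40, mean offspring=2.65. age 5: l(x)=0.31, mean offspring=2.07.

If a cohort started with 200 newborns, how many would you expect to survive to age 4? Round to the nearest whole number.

80

Expected survivors = N0 · l_4 = 200 × 0.40 = 80 → 80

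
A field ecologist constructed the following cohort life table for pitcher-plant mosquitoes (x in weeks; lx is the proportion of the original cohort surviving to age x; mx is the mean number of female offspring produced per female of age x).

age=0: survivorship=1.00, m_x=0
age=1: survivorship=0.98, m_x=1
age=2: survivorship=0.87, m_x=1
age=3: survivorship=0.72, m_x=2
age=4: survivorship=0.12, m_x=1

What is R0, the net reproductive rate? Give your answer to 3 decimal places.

3.410

lx·mx by age: 0, 0.98, 0.87, 1.44, 0.12
R0 = Σ lx·mx = 3.41 → 3.410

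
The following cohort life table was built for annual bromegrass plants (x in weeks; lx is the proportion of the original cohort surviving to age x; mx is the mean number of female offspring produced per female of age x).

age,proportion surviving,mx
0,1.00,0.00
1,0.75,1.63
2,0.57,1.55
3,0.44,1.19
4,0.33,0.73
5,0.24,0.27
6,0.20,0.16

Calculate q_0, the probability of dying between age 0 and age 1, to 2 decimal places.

0.25

q_0 = (l_0 − l_1) / l_0 = (1 − 0.75) / 1
     = 0.25 / 1 = 0.25 → 0.25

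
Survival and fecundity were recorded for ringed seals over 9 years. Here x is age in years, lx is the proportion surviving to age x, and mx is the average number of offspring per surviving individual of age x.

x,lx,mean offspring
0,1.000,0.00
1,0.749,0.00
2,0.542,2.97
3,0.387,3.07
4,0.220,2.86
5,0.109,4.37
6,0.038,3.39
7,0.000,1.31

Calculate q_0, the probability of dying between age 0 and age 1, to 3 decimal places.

0.251

q_0 = (l_0 − l_1) / l_0 = (1 − 0.749) / 1
     = 0.251 / 1 = 0.251 → 0.251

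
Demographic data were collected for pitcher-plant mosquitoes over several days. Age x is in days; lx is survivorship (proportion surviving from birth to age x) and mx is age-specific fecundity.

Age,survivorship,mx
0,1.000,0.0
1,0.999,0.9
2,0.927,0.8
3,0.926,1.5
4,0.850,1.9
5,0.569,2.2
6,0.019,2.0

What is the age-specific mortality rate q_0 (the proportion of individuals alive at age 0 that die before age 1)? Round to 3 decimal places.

0.001

q_0 = (l_0 − l_1) / l_0 = (1 − 0.999) / 1
     = 0.001 / 1 = 0.001 → 0.001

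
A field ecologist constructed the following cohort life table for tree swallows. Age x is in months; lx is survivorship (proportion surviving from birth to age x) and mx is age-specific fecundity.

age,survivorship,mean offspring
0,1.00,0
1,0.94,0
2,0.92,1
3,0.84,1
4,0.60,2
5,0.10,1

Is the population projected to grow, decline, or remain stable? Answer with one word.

R0 = Σ lx·mx = 0 + 0 + 0.92 + 0.84 + 1.2 + 0.1 = 3.06
R0 > 1, so the population is growing.

growing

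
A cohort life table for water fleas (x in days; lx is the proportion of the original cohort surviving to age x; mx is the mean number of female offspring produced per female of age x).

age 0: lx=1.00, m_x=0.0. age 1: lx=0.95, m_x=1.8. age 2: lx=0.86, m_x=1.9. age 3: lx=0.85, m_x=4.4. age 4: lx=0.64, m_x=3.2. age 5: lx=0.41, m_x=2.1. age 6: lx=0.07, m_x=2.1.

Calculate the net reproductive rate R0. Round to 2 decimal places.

10.14

lx·mx by age: 0, 1.71, 1.634, 3.74, 2.048, 0.861, 0.147
R0 = Σ lx·mx = 10.14 → 10.14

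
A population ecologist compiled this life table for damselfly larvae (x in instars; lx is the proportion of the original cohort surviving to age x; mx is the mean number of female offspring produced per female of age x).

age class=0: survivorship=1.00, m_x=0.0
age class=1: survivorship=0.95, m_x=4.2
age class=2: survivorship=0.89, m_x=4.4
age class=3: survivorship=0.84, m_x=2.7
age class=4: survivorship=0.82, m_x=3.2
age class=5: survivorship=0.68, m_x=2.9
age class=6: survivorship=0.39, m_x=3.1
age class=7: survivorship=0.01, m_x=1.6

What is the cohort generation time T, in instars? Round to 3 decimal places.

2.898

lx·mx: 0, 3.99, 3.916, 2.268, 2.624, 1.972, 1.209, 0.016 → R0 = 15.995
x·lx·mx: 0, 3.99, 7.832, 6.804, 10.496, 9.86, 7.254, 0.112 → Σ = 46.348
T = 46.348 / 15.995 = 2.897656… → 2.898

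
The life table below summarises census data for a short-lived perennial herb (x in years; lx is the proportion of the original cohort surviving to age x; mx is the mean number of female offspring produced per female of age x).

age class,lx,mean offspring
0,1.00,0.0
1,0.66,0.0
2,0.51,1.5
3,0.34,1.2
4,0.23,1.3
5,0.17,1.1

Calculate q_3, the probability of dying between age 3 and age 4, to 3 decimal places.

q_3 = (l_3 − l_4) / l_3 = (0.34 − 0.23) / 0.34
     = 0.11 / 0.34 = 0.323529… → 0.324

0.324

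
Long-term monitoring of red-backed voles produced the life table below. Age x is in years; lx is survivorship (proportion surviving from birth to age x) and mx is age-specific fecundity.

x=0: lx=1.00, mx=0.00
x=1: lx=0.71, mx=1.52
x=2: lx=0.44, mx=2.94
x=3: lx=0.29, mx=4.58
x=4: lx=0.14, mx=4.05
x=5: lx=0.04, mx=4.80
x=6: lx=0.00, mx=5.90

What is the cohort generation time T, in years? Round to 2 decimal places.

2.44

lx·mx: 0, 1.0792, 1.2936, 1.3282, 0.567, 0.192, 0 → R0 = 4.46
x·lx·mx: 0, 1.0792, 2.5872, 3.9846, 2.268, 0.96, 0 → Σ = 10.879
T = 10.879 / 4.46 = 2.439238… → 2.44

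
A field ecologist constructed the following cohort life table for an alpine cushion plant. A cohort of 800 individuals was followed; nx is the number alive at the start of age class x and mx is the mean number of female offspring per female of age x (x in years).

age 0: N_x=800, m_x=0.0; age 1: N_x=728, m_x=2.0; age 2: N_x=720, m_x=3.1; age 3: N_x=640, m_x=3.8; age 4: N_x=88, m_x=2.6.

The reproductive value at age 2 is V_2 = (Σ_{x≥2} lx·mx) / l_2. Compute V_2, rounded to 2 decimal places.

lx = nx/n0 = nx/800: 1, 0.91, 0.9, 0.8, 0.11
lx·mx for x ≥ 2: 2.79, 3.04, 0.286 → sum = 6.116
V_2 = 6.116 / l_2 = 6.116 / 0.9 = 6.795556… → 6.80

6.80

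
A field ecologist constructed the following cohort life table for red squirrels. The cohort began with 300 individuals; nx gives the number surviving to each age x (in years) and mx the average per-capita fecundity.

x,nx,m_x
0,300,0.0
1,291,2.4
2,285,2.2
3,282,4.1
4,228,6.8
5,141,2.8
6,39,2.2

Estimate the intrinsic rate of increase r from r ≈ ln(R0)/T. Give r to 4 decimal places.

0.8669

lx = nx/n0 = nx/300: 1, 0.97, 0.95, 0.94, 0.76, 0.47, 0.13
R0 = Σ lx·mx = 0 + 2.328 + 2.09 + 3.854 + 5.168 + 1.316 + 0.286 = 15.042
Σ x·lx·mx = 47.038; T = 47.038/15.042 = 3.12711…
r ≈ ln(R0)/T = ln(15.042)/3.12711… = 0.866885… → 0.8669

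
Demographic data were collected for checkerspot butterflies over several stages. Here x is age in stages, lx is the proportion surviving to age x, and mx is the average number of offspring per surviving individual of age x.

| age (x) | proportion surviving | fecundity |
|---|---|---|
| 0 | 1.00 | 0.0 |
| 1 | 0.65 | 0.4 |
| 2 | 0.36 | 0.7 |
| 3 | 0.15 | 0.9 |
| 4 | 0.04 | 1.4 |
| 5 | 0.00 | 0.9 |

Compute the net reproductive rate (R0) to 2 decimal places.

0.70

lx·mx by age: 0, 0.26, 0.252, 0.135, 0.056, 0
R0 = Σ lx·mx = 0.703 → 0.70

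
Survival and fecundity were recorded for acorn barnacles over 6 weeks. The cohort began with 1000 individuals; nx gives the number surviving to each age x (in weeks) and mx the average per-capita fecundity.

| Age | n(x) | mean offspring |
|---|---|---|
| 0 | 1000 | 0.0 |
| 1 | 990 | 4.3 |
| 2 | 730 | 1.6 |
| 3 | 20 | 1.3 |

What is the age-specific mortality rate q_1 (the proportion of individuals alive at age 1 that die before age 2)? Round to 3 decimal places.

0.263

lx = nx/n0 = nx/1000: 1, 0.99, 0.73, 0.02
q_1 = (l_1 − l_2) / l_1 = (0.99 − 0.73) / 0.99
     = 0.26 / 0.99 = 0.262626… → 0.263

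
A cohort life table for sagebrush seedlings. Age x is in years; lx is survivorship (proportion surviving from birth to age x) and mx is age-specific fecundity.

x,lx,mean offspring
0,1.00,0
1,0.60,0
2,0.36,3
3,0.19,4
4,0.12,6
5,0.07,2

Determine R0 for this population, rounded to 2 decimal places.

2.70

lx·mx by age: 0, 0, 1.08, 0.76, 0.72, 0.14
R0 = Σ lx·mx = 2.7 → 2.70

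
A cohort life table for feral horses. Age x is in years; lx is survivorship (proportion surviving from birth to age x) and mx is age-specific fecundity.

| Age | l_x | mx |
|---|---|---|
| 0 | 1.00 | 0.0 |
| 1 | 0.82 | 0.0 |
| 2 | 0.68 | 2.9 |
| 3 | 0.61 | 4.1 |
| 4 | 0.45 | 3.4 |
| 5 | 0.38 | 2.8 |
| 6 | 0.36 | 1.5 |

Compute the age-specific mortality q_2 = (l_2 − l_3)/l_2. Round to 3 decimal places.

0.103

q_2 = (l_2 − l_3) / l_2 = (0.68 − 0.61) / 0.68
     = 0.07 / 0.68 = 0.102941… → 0.103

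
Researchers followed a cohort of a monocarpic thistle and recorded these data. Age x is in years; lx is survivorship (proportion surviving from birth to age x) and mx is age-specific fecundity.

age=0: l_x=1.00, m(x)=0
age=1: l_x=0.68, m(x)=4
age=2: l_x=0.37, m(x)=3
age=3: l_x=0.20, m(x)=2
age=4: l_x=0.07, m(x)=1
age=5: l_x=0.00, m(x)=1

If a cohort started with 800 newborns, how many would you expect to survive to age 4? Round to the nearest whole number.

56

Expected survivors = N0 · l_4 = 800 × 0.07 = 56 → 56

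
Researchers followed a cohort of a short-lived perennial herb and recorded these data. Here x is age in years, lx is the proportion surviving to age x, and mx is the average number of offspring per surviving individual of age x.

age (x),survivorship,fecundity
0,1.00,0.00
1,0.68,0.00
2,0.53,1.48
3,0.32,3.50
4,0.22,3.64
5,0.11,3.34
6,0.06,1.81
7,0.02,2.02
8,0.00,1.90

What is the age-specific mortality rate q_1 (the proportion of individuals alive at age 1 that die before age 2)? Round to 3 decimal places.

q_1 = (l_1 − l_2) / l_1 = (0.68 − 0.53) / 0.68
     = 0.15 / 0.68 = 0.220588… → 0.221

0.221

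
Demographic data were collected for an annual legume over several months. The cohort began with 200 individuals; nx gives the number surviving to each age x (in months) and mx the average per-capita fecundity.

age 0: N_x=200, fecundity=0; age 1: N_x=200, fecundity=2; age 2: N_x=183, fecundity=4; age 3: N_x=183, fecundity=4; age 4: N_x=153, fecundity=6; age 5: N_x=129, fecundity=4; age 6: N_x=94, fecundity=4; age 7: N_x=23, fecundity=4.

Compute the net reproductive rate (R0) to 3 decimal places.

18.830

lx = nx/n0 = nx/200: 1, 1, 0.915, 0.915, 0.765, 0.645, 0.47, 0.115
lx·mx by age: 0, 2, 3.66, 3.66, 4.59, 2.58, 1.88, 0.46
R0 = Σ lx·mx = 18.83 → 18.830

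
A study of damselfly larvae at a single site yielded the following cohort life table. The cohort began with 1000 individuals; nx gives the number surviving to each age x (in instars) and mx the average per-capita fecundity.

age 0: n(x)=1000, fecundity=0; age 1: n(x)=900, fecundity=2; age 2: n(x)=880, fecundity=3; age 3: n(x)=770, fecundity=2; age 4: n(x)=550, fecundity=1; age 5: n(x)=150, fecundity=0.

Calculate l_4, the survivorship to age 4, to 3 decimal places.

0.550

l_4 = n_4/n_0 = 550/1000 = 0.55 → 0.550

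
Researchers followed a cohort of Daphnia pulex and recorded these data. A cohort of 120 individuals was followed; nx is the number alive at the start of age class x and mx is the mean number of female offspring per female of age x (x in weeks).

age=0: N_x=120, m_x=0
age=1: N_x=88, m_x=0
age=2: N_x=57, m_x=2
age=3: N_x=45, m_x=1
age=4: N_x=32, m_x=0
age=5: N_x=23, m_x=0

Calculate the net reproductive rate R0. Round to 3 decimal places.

lx = nx/n0 = nx/120: 1, 0.73333…, 0.475, 0.375, 0.26667…, 0.19167…
lx·mx by age: 0, 0, 0.95, 0.375, 0, 0
R0 = Σ lx·mx = 1.325… → 1.325

1.325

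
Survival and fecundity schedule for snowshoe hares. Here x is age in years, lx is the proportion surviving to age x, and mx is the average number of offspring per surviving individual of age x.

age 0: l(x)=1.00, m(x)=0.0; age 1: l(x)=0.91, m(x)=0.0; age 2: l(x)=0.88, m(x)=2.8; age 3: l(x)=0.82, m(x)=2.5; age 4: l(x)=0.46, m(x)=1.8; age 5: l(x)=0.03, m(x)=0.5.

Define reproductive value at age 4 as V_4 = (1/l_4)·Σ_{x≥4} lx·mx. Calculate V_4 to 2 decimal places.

lx·mx for x ≥ 4: 0.828, 0.015 → sum = 0.843
V_4 = 0.843 / l_4 = 0.843 / 0.46 = 1.832609… → 1.83

1.83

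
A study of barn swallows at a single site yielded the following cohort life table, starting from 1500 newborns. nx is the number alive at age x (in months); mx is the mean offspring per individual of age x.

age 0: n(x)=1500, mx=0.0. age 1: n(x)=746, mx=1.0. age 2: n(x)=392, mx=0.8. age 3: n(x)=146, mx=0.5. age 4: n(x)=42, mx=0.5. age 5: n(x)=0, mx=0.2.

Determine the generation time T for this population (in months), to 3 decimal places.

lx = nx/n0 = nx/1500: 1, 0.49733…, 0.26133…, 0.09733…, 0.028, 0
lx·mx: 0, 0.497333…, 0.209067…, 0.048667…, 0.014, 0 → R0 = 0.769067…
x·lx·mx: 0, 0.497333…, 0.418133…, 0.146…, 0.056, 0 → Σ = 1.117467…
T = 1.117467… / 0.769067… = 1.453017… → 1.453

1.453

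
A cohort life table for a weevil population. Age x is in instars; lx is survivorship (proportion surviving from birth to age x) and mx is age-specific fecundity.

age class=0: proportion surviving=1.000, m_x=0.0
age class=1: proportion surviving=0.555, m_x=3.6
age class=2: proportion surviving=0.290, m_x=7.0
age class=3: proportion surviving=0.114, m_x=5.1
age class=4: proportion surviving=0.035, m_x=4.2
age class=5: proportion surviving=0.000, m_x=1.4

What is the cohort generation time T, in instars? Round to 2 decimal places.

1.76

lx·mx: 0, 1.998, 2.03, 0.5814, 0.147, 0 → R0 = 4.7564
x·lx·mx: 0, 1.998, 4.06, 1.7442, 0.588, 0 → Σ = 8.3902
T = 8.3902 / 4.7564 = 1.763981… → 1.76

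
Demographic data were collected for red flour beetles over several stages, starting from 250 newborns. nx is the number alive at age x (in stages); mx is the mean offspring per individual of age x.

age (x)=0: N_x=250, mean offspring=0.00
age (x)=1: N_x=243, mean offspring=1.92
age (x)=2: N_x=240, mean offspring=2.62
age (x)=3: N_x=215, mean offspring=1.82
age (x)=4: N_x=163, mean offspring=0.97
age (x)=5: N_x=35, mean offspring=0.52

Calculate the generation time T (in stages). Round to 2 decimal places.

2.18

lx = nx/n0 = nx/250: 1, 0.972, 0.96, 0.86, 0.652, 0.14
lx·mx: 0, 1.86624, 2.5152, 1.5652, 0.63244, 0.0728 → R0 = 6.65188
x·lx·mx: 0, 1.86624, 5.0304, 4.6956, 2.52976, 0.364 → Σ = 14.486
T = 14.486 / 6.65188 = 2.17773… → 2.18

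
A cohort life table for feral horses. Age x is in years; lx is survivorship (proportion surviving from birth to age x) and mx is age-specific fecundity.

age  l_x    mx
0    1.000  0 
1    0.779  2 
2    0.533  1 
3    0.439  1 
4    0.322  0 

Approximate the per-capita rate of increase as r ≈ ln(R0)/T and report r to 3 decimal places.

0.596

R0 = Σ lx·mx = 0 + 1.558 + 0.533 + 0.439 + 0 = 2.53
Σ x·lx·mx = 3.941; T = 3.941/2.53 = 1.55771…
r ≈ ln(R0)/T = ln(2.53)/1.55771… = 0.59589… → 0.596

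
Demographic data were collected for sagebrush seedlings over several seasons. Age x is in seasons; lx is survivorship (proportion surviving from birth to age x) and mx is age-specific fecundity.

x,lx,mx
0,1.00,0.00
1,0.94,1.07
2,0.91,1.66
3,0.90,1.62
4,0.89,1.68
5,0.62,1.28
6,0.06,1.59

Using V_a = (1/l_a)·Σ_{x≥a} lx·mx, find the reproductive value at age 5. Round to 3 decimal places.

1.434

lx·mx for x ≥ 5: 0.7936, 0.0954 → sum = 0.889
V_5 = 0.889 / l_5 = 0.889 / 0.62 = 1.433871… → 1.434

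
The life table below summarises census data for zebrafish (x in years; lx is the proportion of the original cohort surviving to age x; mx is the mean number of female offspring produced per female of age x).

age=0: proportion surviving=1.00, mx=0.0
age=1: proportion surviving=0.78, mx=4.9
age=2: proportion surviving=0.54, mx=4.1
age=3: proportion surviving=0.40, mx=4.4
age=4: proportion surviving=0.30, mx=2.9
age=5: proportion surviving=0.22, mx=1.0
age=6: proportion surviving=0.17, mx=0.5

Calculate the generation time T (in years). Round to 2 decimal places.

lx·mx: 0, 3.822, 2.214, 1.76, 0.87, 0.22, 0.085 → R0 = 8.971
x·lx·mx: 0, 3.822, 4.428, 5.28, 3.48, 1.1, 0.51 → Σ = 18.62
T = 18.62 / 8.971 = 2.075577… → 2.08

2.08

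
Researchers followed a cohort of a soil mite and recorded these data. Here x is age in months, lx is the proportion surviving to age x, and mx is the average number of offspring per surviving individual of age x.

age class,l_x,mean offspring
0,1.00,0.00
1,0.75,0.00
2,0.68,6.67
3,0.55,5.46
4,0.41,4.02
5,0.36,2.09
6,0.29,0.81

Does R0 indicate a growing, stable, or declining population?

growing

R0 = Σ lx·mx = 0 + 0 + 4.5356 + 3.003 + 1.6482 + 0.7524 + 0.2349 = 10.1741
R0 > 1, so the population is growing.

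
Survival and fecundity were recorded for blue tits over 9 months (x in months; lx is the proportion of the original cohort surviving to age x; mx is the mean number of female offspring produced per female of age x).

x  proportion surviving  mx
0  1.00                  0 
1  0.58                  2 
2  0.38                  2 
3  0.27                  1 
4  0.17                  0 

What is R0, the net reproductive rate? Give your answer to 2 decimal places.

lx·mx by age: 0, 1.16, 0.76, 0.27, 0
R0 = Σ lx·mx = 2.19 → 2.19

2.19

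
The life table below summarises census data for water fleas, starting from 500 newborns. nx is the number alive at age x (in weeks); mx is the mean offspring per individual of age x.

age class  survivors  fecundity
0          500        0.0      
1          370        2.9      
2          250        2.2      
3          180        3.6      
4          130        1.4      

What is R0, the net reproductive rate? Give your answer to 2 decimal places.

4.91

lx = nx/n0 = nx/500: 1, 0.74, 0.5, 0.36, 0.26
lx·mx by age: 0, 2.146, 1.1, 1.296, 0.364
R0 = Σ lx·mx = 4.906 → 4.91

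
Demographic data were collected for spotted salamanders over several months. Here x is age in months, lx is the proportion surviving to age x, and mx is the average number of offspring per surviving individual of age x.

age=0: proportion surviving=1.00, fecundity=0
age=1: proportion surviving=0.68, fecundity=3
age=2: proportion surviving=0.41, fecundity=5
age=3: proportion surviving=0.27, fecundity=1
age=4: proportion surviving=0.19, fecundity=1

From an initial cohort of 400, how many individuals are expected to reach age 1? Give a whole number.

Expected survivors = N0 · l_1 = 400 × 0.68 = 272 → 272

272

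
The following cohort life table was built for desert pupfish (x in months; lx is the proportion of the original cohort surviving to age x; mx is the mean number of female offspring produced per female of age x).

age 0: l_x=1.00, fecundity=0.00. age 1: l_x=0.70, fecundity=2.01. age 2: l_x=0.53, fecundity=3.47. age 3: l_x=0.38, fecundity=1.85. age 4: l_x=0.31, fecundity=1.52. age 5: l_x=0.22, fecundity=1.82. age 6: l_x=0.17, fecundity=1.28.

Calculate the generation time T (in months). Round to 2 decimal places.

2.46

lx·mx: 0, 1.407, 1.8391, 0.703, 0.4712, 0.4004, 0.2176 → R0 = 5.0383
x·lx·mx: 0, 1.407, 3.6782, 2.109, 1.8848, 2.002, 1.3056 → Σ = 12.3866
T = 12.3866 / 5.0383 = 2.458488… → 2.46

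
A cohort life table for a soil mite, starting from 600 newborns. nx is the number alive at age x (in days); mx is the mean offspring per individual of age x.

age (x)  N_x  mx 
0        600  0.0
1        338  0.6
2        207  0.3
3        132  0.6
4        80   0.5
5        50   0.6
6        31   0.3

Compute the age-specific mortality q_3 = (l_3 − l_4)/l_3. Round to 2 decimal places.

0.39

lx = nx/n0 = nx/600: 1, 0.56333…, 0.345, 0.22, 0.13333…, 0.08333…, 0.05167…
q_3 = (l_3 − l_4) / l_3 = (0.22 − 0.133333…) / 0.22
     = 0.086667… / 0.22 = 0.393939… → 0.39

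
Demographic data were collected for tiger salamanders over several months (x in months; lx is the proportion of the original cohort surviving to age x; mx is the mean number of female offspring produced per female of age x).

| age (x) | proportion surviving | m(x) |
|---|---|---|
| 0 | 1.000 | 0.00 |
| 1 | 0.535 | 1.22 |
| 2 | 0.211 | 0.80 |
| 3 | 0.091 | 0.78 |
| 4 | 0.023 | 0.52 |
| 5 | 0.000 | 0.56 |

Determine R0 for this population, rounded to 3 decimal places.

0.904

lx·mx by age: 0, 0.6527, 0.1688, 0.07098, 0.01196, 0
R0 = Σ lx·mx = 0.90444 → 0.904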